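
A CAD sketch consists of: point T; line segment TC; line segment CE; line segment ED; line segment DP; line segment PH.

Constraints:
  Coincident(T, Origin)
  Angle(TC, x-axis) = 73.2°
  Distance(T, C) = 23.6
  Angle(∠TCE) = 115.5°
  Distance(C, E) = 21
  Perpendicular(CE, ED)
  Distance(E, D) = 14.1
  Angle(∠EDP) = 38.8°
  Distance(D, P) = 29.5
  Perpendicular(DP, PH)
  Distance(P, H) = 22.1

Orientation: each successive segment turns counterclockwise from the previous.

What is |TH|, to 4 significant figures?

53.23

T is at the origin; TC runs at 73.2° with length 23.6, so C = (6.821, 22.59). ∠TCE = 115.5° gives CE at 137.7° from the x-axis; with |CE| = 21.0, E = (-8.711, 36.73). CE is perpendicular to ED, so ED runs at -132.3°; with |ED| = 14.1, D = (-18.20, 26.30). ∠EDP = 38.8° gives DP at 8.900° from the x-axis; with |DP| = 29.5, P = (10.94, 30.86). DP is perpendicular to PH, so PH runs at 98.90°; with |PH| = 22.1, H = (7.525, 52.70). Then |TH| = |H − T| = 53.23.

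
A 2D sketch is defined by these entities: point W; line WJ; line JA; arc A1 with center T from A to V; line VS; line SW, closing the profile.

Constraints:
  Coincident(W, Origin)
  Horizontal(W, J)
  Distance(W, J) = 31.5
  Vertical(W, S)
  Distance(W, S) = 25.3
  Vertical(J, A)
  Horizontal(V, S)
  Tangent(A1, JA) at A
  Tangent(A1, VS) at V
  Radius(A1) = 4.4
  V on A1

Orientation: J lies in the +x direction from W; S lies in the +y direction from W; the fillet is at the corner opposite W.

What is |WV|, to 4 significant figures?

37.07

W is at the origin; W and J share the same y with |WJ| = 31.5 and J on the +x side, so J = (31.50, 0.000). W and S share the same x with |WS| = 25.3 and S on the +y side, so S = (0.000, 25.30). The virtual corner opposite W is at (31.50, 25.30). Tangency of A1 to JA means the radius TA is perpendicular to JA and A1 meets VS tangentially, so TV is at right angles to VS, with radius 4.4, so the center T sits 4.4 in from both sides at T = (27.10, 20.90). That places the tangent points at A = (31.50, 20.90) on JA and V = (27.10, 25.30) on VS. Then |WV| = |V − W| = 37.07.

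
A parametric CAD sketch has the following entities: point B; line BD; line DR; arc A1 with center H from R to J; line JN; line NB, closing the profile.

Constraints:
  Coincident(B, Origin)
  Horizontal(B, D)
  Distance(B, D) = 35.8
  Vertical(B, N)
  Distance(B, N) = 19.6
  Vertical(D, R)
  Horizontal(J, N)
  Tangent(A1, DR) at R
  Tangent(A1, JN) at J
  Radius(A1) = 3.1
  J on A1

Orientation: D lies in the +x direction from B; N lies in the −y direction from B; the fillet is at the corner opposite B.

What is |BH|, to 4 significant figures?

36.63

BN is vertical with |BN| = 19.6 and N on the −y side, so N = (0.000, -19.60). The virtual corner opposite B is at (35.80, -19.60). A1 meets DR tangentially, so HR is at right angles to DR and tangency of A1 to JN means the radius HJ is perpendicular to JN, with radius 3.1, so the center H sits 3.1 in from both sides at H = (32.70, -16.50). Then |BH| = |H − B| = 36.63.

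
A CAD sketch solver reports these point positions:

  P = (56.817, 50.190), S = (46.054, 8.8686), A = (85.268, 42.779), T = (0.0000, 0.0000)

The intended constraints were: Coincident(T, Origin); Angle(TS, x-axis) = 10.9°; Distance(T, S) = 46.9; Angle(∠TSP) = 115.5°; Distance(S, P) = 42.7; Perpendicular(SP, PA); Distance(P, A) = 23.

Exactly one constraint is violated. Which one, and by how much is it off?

Distance(P, A) = 23 — off by 6.40.

T = (0.00, 0.00) ✓; TS at 10.90° ✓; |TS| = 46.90 ✓; ∠TSP = 115.5° ✓; |SP| = 42.70 ✓; ∠(SP, PA) = 90.00° ✓; |PA| = 29.40 ✗.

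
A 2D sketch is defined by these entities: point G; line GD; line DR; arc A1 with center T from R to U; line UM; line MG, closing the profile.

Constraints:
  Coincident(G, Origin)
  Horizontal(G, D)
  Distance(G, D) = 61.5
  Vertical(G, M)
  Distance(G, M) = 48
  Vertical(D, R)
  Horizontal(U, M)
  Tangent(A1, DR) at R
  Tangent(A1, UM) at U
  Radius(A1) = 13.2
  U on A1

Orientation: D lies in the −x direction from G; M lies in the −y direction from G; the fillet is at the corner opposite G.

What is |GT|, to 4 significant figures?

59.53

G and M share the same x with |GM| = 48.0 and M on the −y side, so M = (0.000, -48.00). The virtual corner opposite G is at (-61.50, -48.00). A1 meets DR tangentially, so TR is at right angles to DR and tangency of A1 to UM means the radius TU is perpendicular to UM, with radius 13.2, so the center T sits 13.2 in from both sides at T = (-48.30, -34.80). Then |GT| = |T − G| = 59.53.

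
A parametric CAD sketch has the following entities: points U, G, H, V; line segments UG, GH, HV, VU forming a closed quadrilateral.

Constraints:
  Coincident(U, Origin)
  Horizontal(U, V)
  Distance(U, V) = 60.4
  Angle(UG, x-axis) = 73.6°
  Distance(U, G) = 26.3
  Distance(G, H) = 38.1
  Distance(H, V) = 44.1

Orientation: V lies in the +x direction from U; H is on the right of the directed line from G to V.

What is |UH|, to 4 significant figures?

21.16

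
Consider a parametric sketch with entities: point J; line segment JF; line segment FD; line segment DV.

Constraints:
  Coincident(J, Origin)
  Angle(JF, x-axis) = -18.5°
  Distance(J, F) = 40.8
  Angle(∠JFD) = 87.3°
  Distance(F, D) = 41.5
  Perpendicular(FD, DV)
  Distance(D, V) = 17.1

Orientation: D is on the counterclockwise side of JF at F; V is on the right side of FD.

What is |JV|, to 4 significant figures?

70.10

∠JFD = 87.3°, so FD runs at -18.5° + (180° − 87.3°) = 74.20° from the x-axis; with |FD| = 41.5, D = F + 41.5·(cos 74.20°, sin 74.20°) = (49.99, 26.99). The perpendicularity gives DV at right angles to FD; with |DV| = 17.1 on the right of FD, V = D + 17.1·(0.9622, -0.2723) = (66.45, 22.33). Then |JV| = |V − J| = 70.10.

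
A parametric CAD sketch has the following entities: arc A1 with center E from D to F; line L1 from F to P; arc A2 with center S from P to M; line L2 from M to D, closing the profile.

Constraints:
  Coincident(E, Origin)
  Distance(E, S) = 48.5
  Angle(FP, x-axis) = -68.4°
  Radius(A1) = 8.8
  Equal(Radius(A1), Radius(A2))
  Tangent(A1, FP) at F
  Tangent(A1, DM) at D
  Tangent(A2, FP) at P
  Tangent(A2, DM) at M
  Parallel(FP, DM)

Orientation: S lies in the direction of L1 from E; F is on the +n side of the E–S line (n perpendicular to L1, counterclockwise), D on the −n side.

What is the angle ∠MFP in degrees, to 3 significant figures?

19.9°

Tangency of A1 to both parallel lines with radius 8.8 puts F and D at E ± 8.8·n: F = (8.18, 3.24), D = (-8.18, -3.24). Equal radii place P and M the same way about S: P = S + 8.8·n = (26.0, -41.9), M = S − 8.8·n = (9.67, -48.3). Then cos ∠MFP = FM·FP / (|FM||FP|), giving 19.9°.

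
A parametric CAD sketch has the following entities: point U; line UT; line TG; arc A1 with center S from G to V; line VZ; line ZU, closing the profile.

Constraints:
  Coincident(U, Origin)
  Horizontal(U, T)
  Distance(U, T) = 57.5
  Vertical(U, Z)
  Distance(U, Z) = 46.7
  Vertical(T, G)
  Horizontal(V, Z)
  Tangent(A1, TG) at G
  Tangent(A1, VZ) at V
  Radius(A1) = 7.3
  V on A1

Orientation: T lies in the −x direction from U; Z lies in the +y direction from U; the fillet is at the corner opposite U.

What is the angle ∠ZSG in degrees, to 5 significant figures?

171.73°

U is at the origin; U and T share the same y with |UT| = 57.5 and T on the −x side, so T = (-57.500, 0.0000). U and Z share the same x with |UZ| = 46.7 and Z on the +y side, so Z = (0.0000, 46.700). The virtual corner opposite U is at (-57.500, 46.700). Tangency of A1 to TG means the radius SG is perpendicular to TG and since A1 is tangent to VZ there, SV ⟂ VZ, with radius 7.3, so the center S sits 7.3 in from both sides at S = (-50.200, 39.400). That places the tangent points at G = (-57.500, 39.400) on TG and V = (-50.200, 46.700) on VZ. Then cos ∠ZSG = SZ·SG / (|SZ||SG|), giving 171.73°.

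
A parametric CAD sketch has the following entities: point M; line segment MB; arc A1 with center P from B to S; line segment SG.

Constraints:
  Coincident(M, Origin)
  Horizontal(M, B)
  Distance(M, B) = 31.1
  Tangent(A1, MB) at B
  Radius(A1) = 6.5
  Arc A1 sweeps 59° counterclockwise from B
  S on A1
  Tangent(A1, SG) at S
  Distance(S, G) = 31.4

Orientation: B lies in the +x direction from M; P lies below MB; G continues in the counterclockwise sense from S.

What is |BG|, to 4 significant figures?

37.11

M is at the origin; M and B share the same y with |MB| = 31.1 and B on the +x side, so B = (31.10, 0.000). The tangent condition forces PB to be normal to MB, so P = B + (0, -6.5) = (31.10, -6.500). On A1, B sits at bearing 90° from P; a 59° counterclockwise sweep puts S at bearing 149°, so S = P + 6.5·(cos 149°, sin 149°) = (25.53, -3.152). Since A1 is tangent to SG there, PS ⟂ SG, so SG runs along (−sin 149°, cos 149°); with |SG| = 31.4, G = (9.356, -30.07). Then |BG| = |G − B| = 37.11.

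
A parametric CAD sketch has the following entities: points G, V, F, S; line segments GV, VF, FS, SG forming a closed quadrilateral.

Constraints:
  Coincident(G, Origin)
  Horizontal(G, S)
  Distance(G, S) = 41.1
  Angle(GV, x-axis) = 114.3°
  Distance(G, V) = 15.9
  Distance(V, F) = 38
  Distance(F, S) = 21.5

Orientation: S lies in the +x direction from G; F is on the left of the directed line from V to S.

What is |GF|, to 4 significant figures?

36.55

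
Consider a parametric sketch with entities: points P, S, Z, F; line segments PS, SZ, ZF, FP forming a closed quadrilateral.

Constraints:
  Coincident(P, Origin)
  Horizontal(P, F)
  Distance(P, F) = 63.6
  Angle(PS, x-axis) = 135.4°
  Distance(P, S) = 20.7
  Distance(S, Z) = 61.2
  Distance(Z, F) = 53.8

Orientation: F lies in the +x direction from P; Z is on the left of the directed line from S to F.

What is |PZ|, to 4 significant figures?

59.86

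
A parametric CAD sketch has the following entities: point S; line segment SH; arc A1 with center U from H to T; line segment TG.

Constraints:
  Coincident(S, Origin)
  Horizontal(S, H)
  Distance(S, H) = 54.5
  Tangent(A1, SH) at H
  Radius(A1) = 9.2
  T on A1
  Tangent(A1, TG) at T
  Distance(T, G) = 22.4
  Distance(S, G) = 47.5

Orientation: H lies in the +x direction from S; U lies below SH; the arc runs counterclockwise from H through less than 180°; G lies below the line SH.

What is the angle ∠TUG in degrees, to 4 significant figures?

67.67°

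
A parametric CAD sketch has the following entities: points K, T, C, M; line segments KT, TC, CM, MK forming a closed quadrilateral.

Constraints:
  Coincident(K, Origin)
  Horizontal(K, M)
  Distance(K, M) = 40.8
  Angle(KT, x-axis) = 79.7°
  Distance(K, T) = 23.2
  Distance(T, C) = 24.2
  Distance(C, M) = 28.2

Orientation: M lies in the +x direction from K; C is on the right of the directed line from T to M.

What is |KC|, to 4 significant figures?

12.60

K is at the origin; K and M share the same y with |KM| = 40.8 and M in +x, so M = (40.8, 0). KT runs at 79.7° with |KT| = 23.2, so T = (4.148, 22.83). C is determined by |TC| = 24.2 and |CM| = 28.2 together: it lies at the intersection of circle(T, 24.2) and circle(M, 28.2). With |TM| = 43.18, the foot of the radical line on TM is 19.16 from T and the perpendicular offset is √(24.2² − 19.16²) = 14.78. Taking the right-of-TM solution: C = (12.60, 0.1501).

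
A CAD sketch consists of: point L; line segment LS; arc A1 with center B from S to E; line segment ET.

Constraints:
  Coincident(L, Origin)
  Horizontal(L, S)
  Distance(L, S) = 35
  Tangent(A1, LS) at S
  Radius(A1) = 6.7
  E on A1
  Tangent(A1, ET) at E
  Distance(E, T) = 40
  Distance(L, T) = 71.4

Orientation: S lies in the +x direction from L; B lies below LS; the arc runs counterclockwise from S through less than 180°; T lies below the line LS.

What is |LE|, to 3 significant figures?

32.6

Checks: ∠(BS, SL) = 90.00° ✓; |BE| = 6.700 ✓; ∠(BE, ET) = 90.00° ✓; |ET| = 40.00 ✓; |LT| = 71.40 ✓.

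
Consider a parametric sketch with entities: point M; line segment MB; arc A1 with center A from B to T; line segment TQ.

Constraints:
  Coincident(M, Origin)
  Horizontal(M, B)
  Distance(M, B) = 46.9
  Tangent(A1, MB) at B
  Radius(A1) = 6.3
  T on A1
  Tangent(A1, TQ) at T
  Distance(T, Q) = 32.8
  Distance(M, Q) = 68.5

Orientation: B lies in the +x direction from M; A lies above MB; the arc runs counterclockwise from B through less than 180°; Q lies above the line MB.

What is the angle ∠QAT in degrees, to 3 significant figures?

79.1°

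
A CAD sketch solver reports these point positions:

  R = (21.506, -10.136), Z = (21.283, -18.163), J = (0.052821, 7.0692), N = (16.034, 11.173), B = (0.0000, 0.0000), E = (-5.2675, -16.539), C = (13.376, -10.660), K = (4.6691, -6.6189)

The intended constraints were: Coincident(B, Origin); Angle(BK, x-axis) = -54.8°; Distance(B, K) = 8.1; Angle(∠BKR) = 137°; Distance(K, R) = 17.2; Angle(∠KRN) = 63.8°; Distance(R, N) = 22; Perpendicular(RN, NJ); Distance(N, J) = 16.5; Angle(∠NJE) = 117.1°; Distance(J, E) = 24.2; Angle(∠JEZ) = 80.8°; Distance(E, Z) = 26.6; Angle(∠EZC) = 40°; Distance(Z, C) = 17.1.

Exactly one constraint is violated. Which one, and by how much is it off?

Distance(Z, C) = 17.1 — off by 6.20.

B = (0.00, 0.00) ✓; BK at -54.80° ✓; |BK| = 8.100 ✓; ∠BKR = 137.0° ✓; |KR| = 17.20 ✓; ∠KRN = 63.80° ✓; |RN| = 22.00 ✓; ∠(RN, NJ) = 90.00° ✓; |NJ| = 16.50 ✓; ∠NJE = 117.1° ✓; |JE| = 24.20 ✓; ∠JEZ = 80.80° ✓; |EZ| = 26.60 ✓; ∠EZC = 40.00° ✓; |ZC| = 10.90 ✗.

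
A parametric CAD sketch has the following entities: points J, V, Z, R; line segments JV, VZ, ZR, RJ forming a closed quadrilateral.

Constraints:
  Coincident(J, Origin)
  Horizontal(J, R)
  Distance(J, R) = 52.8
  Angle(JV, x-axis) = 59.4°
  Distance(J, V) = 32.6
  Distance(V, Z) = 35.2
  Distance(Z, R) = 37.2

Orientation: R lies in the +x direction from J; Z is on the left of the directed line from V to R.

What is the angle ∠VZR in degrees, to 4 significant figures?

78.44°

J is at the origin; J and R share the same y with |JR| = 52.8 and R in +x, so R = (52.8, 0). JV runs at 59.4° with |JV| = 32.6, so V = (16.59, 28.06). Z is determined by |VZ| = 35.2 and |ZR| = 37.2 together: it lies at the intersection of circle(V, 35.2) and circle(R, 37.2). With |VR| = 45.81, the foot of the radical line on VR is 21.32 from V and the perpendicular offset is √(35.2² − 21.32²) = 28.01. Taking the left-of-VR solution: Z = (50.60, 37.14).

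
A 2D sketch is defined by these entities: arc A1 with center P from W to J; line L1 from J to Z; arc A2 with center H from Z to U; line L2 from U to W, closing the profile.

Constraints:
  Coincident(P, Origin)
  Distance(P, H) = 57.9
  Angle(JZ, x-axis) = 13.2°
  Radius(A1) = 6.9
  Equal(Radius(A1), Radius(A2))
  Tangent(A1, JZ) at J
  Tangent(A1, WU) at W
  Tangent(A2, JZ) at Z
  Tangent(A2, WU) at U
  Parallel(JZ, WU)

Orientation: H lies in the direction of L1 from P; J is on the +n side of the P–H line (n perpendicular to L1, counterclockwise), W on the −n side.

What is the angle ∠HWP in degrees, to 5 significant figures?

83.204°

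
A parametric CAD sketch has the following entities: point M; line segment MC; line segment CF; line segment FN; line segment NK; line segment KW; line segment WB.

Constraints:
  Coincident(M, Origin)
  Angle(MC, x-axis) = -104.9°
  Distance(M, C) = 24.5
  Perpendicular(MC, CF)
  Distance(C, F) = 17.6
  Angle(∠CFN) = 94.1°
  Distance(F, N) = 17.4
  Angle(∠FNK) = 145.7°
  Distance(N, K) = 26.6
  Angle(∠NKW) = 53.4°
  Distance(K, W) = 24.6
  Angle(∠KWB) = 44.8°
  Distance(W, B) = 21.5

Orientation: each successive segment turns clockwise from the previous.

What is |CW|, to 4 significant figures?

18.23

M is at the origin; MC runs at -104.9° with length 24.5, so C = (-6.300, -23.68). MC ⟂ CF, so CF runs at 165.1°; with |CF| = 17.6, F = (-23.31, -19.15). ∠CFN = 94.1° gives FN at 79.20° from the x-axis; with |FN| = 17.4, N = (-20.05, -2.059). ∠FNK = 145.7° gives NK at 44.90° from the x-axis; with |NK| = 26.6, K = (-1.206, 16.72). ∠NKW = 53.4° gives KW at -81.70° from the x-axis; with |KW| = 24.6, W = (2.345, -7.625). Then |CW| = |W − C| = 18.23.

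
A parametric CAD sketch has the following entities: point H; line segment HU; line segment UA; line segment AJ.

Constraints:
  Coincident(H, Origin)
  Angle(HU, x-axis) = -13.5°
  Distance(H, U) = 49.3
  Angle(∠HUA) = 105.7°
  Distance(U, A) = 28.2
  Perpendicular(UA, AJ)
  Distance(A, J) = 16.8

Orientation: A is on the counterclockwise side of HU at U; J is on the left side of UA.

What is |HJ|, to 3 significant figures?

51.6

∠HUA = 105.7°, so UA runs at -13.5° + (180° − 105.7°) = 60.8° from the x-axis; with |UA| = 28.2, A = U + 28.2·(cos 60.8°, sin 60.8°) = (61.7, 13.1). UA is perpendicular to AJ; with |AJ| = 16.8 on the left of UA, J = A + 16.8·(-0.873, 0.488) = (47.0, 21.3). Then |HJ| = |J − H| = 51.6.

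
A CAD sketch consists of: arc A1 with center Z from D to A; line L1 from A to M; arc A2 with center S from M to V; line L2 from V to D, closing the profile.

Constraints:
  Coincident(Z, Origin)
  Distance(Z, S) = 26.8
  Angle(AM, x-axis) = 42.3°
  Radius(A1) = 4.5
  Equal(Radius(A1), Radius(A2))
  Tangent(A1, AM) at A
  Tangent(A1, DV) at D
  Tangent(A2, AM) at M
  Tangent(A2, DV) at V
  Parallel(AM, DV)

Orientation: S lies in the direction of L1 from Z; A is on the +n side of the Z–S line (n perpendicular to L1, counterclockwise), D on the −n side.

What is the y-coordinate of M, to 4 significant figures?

21.37

The slot axis is L1's direction at 42.3°, so u = (cos 42.3°, sin 42.3°) = (0.7396, 0.6730) and n = (−sin 42.3°, cos 42.3°) = (-0.6730, 0.7396). Z is at the origin and S lies 26.8 along u from Z, so S = 26.8·u = (19.82, 18.04). Tangency of A1 to both parallel lines with radius 4.5 puts A and D at Z ± 4.5·n: A = (-3.029, 3.328), D = (3.029, -3.328). Equal radii place M and V the same way about S: M = S + 4.5·n = (16.79, 21.37), V = S − 4.5·n = (22.85, 14.71). So M.y = 21.37.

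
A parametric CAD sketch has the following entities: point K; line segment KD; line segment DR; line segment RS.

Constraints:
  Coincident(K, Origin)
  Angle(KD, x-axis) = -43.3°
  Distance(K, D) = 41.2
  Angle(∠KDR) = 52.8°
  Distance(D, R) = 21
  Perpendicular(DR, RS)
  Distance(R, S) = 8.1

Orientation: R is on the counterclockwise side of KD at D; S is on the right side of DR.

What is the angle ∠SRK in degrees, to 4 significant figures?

173.2°

K is at the origin; KD runs at -43.3° with length 41.2, so D = 41.2·(cos -43.3°, sin -43.3°) = (29.98, -28.26). ∠KDR = 52.8°, so DR runs at -43.3° + (180° − 52.8°) = 83.90° from the x-axis; with |DR| = 21.0, R = D + 21.0·(cos 83.90°, sin 83.90°) = (32.22, -7.375). DR ⟂ RS; with |RS| = 8.1 on the right of DR, S = R + 8.1·(0.9943, -0.1063) = (40.27, -8.235). Then cos ∠SRK = RS·RK / (|RS||RK|), giving 173.2°.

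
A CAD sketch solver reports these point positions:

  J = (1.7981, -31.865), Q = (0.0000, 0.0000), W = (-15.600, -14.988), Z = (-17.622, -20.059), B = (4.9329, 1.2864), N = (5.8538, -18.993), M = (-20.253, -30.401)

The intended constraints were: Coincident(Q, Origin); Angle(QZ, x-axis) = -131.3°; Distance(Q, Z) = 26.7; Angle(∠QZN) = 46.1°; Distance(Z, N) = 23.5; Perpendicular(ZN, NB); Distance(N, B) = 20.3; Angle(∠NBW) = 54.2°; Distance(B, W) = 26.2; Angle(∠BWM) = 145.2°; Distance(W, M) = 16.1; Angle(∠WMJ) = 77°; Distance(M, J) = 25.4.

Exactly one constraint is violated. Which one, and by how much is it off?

Distance(M, J) = 25.4 — off by 3.30.

Q = (0.00, 0.00) ✓; QZ at -131.3° ✓; |QZ| = 26.70 ✓; ∠QZN = 46.10° ✓; |ZN| = 23.50 ✓; ∠(ZN, NB) = 90.00° ✓; |NB| = 20.30 ✓; ∠NBW = 54.20° ✓; |BW| = 26.20 ✓; ∠BWM = 145.2° ✓; |WM| = 16.10 ✓; ∠WMJ = 77.00° ✓; |MJ| = 22.10 ✗.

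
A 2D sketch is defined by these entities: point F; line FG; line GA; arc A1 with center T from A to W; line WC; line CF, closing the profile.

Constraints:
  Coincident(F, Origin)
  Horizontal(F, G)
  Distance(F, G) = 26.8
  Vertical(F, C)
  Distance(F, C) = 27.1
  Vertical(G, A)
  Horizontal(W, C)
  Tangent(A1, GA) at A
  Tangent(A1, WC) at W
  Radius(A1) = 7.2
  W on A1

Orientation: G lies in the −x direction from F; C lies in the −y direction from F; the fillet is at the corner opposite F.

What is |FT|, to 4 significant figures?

27.93

F is at the origin; FG is horizontal with |FG| = 26.8 and G on the −x side, so G = (-26.80, 0.000). FC is vertical with |FC| = 27.1 and C on the −y side, so C = (0.000, -27.10). The virtual corner opposite F is at (-26.80, -27.10). Since A1 is tangent to GA there, TA ⟂ GA and tangency of A1 to WC means the radius TW is perpendicular to WC, with radius 7.2, so the center T sits 7.2 in from both sides at T = (-19.60, -19.90). Then |FT| = |T − F| = 27.93.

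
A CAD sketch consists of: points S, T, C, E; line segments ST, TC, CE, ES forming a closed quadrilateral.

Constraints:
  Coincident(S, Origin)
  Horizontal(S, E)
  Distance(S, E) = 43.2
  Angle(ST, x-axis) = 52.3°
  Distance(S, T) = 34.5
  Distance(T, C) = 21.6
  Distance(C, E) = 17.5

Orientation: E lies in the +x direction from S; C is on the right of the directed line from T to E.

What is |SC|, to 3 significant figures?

27.7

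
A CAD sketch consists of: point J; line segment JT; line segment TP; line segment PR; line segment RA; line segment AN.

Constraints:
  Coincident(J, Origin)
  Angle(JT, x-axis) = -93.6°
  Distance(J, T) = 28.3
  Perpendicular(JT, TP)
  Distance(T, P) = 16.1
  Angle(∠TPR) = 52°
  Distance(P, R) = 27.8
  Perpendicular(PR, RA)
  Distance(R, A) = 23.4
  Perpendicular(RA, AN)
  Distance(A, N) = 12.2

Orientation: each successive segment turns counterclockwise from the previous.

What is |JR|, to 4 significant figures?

6.473

The perpendicularity gives TP at right angles to JT, so TP runs at -3.600°; with |TP| = 16.1, P = (14.29, -29.26). ∠TPR = 52.0° gives PR at 124.4° from the x-axis; with |PR| = 27.8, R = (-1.415, -6.317). Then |JR| = |R − J| = 6.473.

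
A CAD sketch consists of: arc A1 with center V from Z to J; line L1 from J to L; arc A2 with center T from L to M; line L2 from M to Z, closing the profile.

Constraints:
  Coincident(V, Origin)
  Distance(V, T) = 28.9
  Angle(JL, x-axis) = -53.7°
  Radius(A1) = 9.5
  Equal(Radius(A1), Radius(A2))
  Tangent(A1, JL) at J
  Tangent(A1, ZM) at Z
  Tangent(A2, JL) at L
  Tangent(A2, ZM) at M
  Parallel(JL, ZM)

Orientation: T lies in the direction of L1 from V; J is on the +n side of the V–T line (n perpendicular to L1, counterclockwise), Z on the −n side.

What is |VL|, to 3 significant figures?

30.4

The slot axis is L1's direction at -53.7°, so u = (cos -53.7°, sin -53.7°) = (0.592, -0.806) and n = (−sin -53.7°, cos -53.7°) = (0.806, 0.592). V is at the origin and T lies 28.9 along u from V, so T = 28.9·u = (17.1, -23.3). Tangency of A1 to both parallel lines with radius 9.5 puts J and Z at V ± 9.5·n: J = (7.66, 5.62), Z = (-7.66, -5.62). Equal radii place L and M the same way about T: L = T + 9.5·n = (24.8, -17.7), M = T − 9.5·n = (9.45, -28.9). Then |VL| = |L − V| = 30.4.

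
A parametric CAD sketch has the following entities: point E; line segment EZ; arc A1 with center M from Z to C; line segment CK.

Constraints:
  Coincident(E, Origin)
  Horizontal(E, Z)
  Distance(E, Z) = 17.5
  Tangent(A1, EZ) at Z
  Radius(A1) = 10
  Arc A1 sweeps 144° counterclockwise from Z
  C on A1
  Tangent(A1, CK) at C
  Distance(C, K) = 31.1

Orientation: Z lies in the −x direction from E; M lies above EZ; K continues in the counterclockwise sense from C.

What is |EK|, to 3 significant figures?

51.7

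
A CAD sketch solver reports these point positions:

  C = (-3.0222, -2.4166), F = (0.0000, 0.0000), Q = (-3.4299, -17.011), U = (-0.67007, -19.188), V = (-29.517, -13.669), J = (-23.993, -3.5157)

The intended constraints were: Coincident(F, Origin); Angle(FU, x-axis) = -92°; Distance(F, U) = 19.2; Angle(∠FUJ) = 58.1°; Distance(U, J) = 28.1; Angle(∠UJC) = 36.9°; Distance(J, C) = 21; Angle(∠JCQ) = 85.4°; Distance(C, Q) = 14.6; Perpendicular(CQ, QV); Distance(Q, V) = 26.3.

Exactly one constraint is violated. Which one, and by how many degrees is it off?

Perpendicular(CQ, QV) — off by 5.70°.

F = (0.00, 0.00) ✓; FU at -92.00° ✓; |FU| = 19.20 ✓; ∠FUJ = 58.10° ✓; |UJ| = 28.10 ✓; ∠UJC = 36.90° ✓; |JC| = 21.00 ✓; ∠JCQ = 85.40° ✓; |CQ| = 14.60 ✓; ∠(CQ, QV) = 95.70° ✗; |QV| = 26.30 ✓.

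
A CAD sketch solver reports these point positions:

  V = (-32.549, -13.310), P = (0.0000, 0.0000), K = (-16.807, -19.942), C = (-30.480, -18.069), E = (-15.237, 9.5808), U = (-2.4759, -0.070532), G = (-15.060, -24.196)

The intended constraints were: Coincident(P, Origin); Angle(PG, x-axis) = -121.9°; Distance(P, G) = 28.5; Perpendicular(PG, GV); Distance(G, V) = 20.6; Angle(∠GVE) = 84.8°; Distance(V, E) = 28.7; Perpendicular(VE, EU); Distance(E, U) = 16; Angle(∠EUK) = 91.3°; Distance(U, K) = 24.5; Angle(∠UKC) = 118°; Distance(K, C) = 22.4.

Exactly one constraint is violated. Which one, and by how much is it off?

Distance(K, C) = 22.4 — off by 8.60.

P = (0.00, 0.00) ✓; PG at -121.9° ✓; |PG| = 28.50 ✓; ∠(PG, GV) = 90.00° ✓; |GV| = 20.60 ✓; ∠GVE = 84.80° ✓; |VE| = 28.70 ✓; ∠(VE, EU) = 90.00° ✓; |EU| = 16.00 ✓; ∠EUK = 91.30° ✓; |UK| = 24.50 ✓; ∠UKC = 118.0° ✓; |KC| = 13.80 ✗.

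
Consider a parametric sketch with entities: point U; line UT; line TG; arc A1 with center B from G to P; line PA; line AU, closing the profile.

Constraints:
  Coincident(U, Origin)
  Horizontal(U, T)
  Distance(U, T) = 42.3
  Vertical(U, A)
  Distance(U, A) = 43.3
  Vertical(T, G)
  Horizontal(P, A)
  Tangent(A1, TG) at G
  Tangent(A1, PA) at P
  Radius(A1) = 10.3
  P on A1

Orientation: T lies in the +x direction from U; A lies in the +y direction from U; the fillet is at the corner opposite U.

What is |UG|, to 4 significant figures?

53.65

The virtual corner opposite U is at (42.30, 43.30). A1 meets TG tangentially, so BG is at right angles to TG and since A1 is tangent to PA there, BP ⟂ PA, with radius 10.3, so the center B sits 10.3 in from both sides at B = (32.00, 33.00). That places the tangent points at G = (42.30, 33.00) on TG and P = (32.00, 43.30) on PA. Then |UG| = |G − U| = 53.65.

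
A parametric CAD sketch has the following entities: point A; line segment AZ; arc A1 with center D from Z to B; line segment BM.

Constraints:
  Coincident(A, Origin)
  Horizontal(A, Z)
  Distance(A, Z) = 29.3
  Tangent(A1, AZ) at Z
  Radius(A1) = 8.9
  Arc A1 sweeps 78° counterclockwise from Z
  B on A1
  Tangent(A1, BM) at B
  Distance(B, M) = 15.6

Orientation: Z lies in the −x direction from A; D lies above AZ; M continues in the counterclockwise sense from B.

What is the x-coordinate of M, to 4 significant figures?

-17.35

A is at the origin; AZ is horizontal with |AZ| = 29.3 and Z on the −x side, so Z = (-29.30, 0.000). The tangent condition forces DZ to be normal to AZ, so D = Z + (0, 8.9) = (-29.30, 8.900). On A1, Z sits at bearing -90° from D; a 78° counterclockwise sweep puts B at bearing -12°, so B = D + 8.9·(cos -12°, sin -12°) = (-20.59, 7.050). Tangency of A1 to BM means the radius DB is perpendicular to BM, so BM runs along (−sin -12°, cos -12°); with |BM| = 15.6, M = (-17.35, 22.31). So M.x = -17.35.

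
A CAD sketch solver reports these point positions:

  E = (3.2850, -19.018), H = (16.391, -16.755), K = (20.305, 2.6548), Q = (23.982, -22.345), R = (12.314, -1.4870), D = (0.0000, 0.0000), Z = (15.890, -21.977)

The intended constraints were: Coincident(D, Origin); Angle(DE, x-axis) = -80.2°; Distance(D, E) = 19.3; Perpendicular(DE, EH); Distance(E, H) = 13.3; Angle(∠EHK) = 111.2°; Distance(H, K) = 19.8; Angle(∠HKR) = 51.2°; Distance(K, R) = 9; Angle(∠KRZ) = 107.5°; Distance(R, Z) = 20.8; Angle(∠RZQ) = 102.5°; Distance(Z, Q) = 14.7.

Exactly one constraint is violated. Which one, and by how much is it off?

Distance(Z, Q) = 14.7 — off by 6.60.

D = (0.00, 0.00) ✓; DE at -80.20° ✓; |DE| = 19.30 ✓; ∠(DE, EH) = 90.00° ✓; |EH| = 13.30 ✓; ∠EHK = 111.2° ✓; |HK| = 19.80 ✓; ∠HKR = 51.20° ✓; |KR| = 9.001 ✓; ∠KRZ = 107.5° ✓; |RZ| = 20.80 ✓; ∠RZQ = 102.5° ✓; |ZQ| = 8.100 ✗.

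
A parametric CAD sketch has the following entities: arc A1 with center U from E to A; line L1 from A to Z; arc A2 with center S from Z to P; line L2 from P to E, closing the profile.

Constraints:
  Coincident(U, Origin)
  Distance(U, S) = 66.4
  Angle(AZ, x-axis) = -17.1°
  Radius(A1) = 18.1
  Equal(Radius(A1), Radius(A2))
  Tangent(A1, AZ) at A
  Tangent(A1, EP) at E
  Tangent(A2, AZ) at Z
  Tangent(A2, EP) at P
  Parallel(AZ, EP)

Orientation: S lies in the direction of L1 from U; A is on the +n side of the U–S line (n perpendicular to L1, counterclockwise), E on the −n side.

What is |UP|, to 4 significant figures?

68.82

Tangency of A1 to both parallel lines with radius 18.1 puts A and E at U ± 18.1·n: A = (5.322, 17.30), E = (-5.322, -17.30). Equal radii place Z and P the same way about S: Z = S + 18.1·n = (68.79, -2.224), P = S − 18.1·n = (58.14, -36.82). Then |UP| = |P − U| = 68.82.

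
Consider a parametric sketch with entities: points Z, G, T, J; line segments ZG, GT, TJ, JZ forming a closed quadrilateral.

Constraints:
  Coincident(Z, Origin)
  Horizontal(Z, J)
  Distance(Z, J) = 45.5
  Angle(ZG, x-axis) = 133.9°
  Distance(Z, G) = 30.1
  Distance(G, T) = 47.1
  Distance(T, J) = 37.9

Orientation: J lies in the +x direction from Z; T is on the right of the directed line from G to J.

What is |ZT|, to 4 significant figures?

17.09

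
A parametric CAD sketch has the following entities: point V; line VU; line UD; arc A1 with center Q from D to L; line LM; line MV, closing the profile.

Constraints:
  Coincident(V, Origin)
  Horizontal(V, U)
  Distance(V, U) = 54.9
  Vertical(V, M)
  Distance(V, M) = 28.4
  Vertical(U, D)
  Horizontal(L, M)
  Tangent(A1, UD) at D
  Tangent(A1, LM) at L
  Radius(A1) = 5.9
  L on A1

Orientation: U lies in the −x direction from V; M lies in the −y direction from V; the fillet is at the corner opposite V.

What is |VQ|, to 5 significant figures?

53.919

VM is vertical with |VM| = 28.4 and M on the −y side, so M = (0.0000, -28.400). The virtual corner opposite V is at (-54.900, -28.400). Since A1 is tangent to UD there, QD ⟂ UD and A1 meets LM tangentially, so QL is at right angles to LM, with radius 5.9, so the center Q sits 5.9 in from both sides at Q = (-49.000, -22.500). Then |VQ| = |Q − V| = 53.919.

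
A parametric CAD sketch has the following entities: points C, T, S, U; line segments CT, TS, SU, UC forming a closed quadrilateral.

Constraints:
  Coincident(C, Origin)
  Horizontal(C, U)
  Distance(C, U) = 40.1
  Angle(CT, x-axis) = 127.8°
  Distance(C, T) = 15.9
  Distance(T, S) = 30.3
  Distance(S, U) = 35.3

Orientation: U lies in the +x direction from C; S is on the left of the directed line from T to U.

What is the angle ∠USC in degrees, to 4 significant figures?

73.31°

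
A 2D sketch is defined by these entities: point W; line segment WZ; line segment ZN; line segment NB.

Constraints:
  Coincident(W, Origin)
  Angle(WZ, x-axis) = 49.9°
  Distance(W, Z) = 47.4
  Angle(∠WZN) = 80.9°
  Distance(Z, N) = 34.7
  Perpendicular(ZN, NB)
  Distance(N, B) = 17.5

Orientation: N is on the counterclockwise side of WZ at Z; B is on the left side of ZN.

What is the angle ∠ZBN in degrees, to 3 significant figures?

63.2°

∠WZN = 80.9°, so ZN runs at 49.9° + (180° − 80.9°) = 149° from the x-axis; with |ZN| = 34.7, N = Z + 34.7·(cos 149°, sin 149°) = (0.788, 54.1). ZN is perpendicular to NB; with |NB| = 17.5 on the left of ZN, B = N + 17.5·(-0.515, -0.857) = (-8.23, 39.1). Then cos ∠ZBN = BZ·BN / (|BZ||BN|), giving 63.2°.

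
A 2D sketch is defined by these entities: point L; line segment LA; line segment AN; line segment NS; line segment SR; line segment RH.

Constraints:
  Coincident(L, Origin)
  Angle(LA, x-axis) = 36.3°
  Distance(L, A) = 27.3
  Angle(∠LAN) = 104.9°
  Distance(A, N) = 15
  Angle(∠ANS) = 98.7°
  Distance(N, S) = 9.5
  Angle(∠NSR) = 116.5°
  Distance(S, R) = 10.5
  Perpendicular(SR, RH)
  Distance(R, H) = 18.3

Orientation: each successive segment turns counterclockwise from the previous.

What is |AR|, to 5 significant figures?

17.327

L is at the origin; LA runs at 36.3° with length 27.3, so A = (22.002, 16.162). ∠LAN = 104.9° gives AN at 111.40° from the x-axis; with |AN| = 15.0, N = (16.529, 30.128). ∠ANS = 98.7° gives NS at -167.30° from the x-axis; with |NS| = 9.5, S = (7.2611, 28.039). ∠NSR = 116.5° gives SR at -103.80° from the x-axis; with |SR| = 10.5, R = (4.7565, 17.842). Then |AR| = |R − A| = 17.327.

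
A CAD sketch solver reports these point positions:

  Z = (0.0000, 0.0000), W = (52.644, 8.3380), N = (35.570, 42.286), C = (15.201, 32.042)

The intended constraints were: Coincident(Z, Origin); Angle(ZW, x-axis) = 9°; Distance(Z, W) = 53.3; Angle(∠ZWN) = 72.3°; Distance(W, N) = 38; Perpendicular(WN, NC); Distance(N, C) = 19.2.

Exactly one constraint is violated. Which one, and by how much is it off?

Distance(N, C) = 19.2 — off by 3.60.

Z = (0.00, 0.00) ✓; ZW at 9.000° ✓; |ZW| = 53.30 ✓; ∠ZWN = 72.30° ✓; |WN| = 38.00 ✓; ∠(WN, NC) = 90.00° ✓; |NC| = 22.80 ✗.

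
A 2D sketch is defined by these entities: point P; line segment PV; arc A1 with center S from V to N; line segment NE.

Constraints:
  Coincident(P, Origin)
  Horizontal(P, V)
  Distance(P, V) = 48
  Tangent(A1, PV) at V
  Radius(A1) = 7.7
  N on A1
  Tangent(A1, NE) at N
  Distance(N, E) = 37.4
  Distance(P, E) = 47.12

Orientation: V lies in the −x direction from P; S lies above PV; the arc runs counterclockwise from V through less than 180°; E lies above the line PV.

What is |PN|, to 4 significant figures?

41.18

Checks: |SN| = 7.700 ✓; ∠(SN, NE) = 90.00° ✓; |NE| = 37.40 ✓; |PE| = 47.12 ✓.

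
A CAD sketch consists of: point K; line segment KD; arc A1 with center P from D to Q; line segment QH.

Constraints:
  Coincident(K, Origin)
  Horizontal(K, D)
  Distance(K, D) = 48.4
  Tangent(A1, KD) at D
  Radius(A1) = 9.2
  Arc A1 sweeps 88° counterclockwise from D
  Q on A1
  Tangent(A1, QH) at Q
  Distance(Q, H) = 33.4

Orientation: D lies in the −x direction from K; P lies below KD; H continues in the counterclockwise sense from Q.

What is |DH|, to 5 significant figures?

43.510

K is at the origin; KD is horizontal with |KD| = 48.4 and D on the −x side, so D = (-48.400, 0.0000). Since A1 is tangent to KD there, PD ⟂ KD, so P = D + (0, -9.2) = (-48.400, -9.2000). On A1, D sits at bearing 90° from P; an 88° counterclockwise sweep puts Q at bearing 178°, so Q = P + 9.2·(cos 178°, sin 178°) = (-57.594, -8.8789). Since A1 is tangent to QH there, PQ ⟂ QH, so QH runs along (−sin 178°, cos 178°); with |QH| = 33.4, H = (-58.760, -42.259). Then |DH| = |H − D| = 43.510.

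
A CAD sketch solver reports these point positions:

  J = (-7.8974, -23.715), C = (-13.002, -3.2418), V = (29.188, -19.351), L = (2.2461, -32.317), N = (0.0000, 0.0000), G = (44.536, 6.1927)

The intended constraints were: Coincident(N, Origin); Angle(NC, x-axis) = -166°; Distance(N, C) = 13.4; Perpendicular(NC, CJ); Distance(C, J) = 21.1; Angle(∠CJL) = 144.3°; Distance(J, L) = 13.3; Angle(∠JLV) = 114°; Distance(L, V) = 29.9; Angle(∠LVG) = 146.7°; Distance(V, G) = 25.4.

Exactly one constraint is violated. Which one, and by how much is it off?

Distance(V, G) = 25.4 — off by 4.40.

N = (0.00, 0.00) ✓; NC at -166.0° ✓; |NC| = 13.40 ✓; ∠(NC, CJ) = 90.00° ✓; |CJ| = 21.10 ✓; ∠CJL = 144.3° ✓; |JL| = 13.30 ✓; ∠JLV = 114.0° ✓; |LV| = 29.90 ✓; ∠LVG = 146.7° ✓; |VG| = 29.80 ✗.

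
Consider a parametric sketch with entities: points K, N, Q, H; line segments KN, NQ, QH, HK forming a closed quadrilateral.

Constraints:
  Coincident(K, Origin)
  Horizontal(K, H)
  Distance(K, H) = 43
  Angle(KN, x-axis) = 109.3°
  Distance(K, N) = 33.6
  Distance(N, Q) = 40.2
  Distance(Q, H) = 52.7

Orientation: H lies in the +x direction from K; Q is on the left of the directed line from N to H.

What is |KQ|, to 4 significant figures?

55.44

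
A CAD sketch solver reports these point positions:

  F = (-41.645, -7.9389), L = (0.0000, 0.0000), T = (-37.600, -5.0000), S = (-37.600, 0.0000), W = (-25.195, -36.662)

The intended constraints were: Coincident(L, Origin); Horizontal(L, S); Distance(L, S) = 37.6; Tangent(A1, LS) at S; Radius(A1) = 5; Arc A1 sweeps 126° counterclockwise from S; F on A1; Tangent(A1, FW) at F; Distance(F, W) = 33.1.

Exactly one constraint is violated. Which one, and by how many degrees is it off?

Tangent(A1, FW) at F — off by 6.20°.

L = (0.00, 0.00) ✓; L.y = 0.00, S.y = 0.00 ✓; |LS| = 37.60 ✓; ∠(TS, SL) = 90.00° ✓; |TS| = 5.000 ✓; bearing(T→F) − bearing(T→S) = 126.0° ✓; |TF| = 5.000 ✓; ∠(TF, FW) = 96.20° ✗; |FW| = 33.10 ✓.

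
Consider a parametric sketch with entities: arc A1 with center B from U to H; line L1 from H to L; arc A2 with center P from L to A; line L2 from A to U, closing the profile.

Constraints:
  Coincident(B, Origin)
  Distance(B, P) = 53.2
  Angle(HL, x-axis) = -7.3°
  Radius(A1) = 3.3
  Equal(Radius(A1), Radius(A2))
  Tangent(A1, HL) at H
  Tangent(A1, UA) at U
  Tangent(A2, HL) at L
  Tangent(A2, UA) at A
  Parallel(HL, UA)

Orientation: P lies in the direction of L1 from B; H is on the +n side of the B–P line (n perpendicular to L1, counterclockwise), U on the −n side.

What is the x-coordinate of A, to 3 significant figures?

52.3

Tangency of A1 to both parallel lines with radius 3.3 puts H and U at B ± 3.3·n: H = (0.419, 3.27), U = (-0.419, -3.27). Equal radii place L and A the same way about P: L = P + 3.3·n = (53.2, -3.49), A = P − 3.3·n = (52.3, -10.0). So A.x = 52.3.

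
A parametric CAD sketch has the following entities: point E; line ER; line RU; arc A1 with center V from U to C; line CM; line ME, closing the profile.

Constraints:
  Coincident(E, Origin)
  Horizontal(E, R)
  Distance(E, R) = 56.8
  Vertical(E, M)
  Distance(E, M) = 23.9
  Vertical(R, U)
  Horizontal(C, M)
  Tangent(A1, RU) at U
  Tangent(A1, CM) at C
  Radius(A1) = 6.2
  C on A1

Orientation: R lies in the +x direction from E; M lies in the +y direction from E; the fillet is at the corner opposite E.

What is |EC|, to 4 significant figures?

55.96

The virtual corner opposite E is at (56.80, 23.90). Since A1 is tangent to RU there, VU ⟂ RU and A1 meets CM tangentially, so VC is at right angles to CM, with radius 6.2, so the center V sits 6.2 in from both sides at V = (50.60, 17.70). That places the tangent points at U = (56.80, 17.70) on RU and C = (50.60, 23.90) on CM. Then |EC| = |C − E| = 55.96.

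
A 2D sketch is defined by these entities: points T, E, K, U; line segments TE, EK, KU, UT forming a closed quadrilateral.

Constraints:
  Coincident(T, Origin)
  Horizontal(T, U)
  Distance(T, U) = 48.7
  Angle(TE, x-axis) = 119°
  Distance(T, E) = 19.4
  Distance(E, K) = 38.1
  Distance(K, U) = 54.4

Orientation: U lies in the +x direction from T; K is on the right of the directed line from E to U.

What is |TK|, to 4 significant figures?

20.43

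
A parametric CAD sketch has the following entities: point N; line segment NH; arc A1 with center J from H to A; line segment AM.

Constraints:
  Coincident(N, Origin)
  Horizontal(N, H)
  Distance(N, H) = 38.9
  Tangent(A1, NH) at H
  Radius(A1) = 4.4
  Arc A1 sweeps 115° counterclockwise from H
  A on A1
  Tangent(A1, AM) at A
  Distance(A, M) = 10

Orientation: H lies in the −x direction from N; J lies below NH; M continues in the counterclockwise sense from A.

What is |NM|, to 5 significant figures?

41.587

N is at the origin; N and H share the same y with |NH| = 38.9 and H on the −x side, so H = (-38.900, 0.0000). The tangent condition forces JH to be normal to NH, so J = H + (0, -4.4) = (-38.900, -4.4000). On A1, H sits at bearing 90° from J; a 115° counterclockwise sweep puts A at bearing 205°, so A = J + 4.4·(cos 205°, sin 205°) = (-42.888, -6.2595). The tangent condition forces JA to be normal to AM, so AM runs along (−sin 205°, cos 205°); with |AM| = 10.0, M = (-38.662, -15.323). Then |NM| = |M − N| = 41.587.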